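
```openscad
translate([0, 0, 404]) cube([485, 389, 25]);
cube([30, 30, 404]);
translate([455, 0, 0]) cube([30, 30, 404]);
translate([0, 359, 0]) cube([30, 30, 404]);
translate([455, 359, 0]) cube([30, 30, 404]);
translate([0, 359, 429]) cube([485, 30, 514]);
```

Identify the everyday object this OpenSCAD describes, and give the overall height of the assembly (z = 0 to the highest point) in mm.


A chair. The overall height is 943 mm.

A slab on four corner posts with a tall panel at the back — a chair. The seat slab sits at z = 404 with thickness 25, and the 514 mm backrest starts at the seat top, so the overall height is 404 + 25 + 514 = 943 mm.


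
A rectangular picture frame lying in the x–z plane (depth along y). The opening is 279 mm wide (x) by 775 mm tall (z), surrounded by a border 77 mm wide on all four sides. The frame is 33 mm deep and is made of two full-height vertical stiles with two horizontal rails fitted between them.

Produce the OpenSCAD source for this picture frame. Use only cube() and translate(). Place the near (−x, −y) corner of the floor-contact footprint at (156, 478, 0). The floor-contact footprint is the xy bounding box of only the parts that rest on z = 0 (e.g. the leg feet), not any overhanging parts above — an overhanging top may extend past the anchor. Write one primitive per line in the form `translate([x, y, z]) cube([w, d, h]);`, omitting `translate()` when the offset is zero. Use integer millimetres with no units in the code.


translate([156, 478, 0]) cube([77, 33, 929]);
translate([512, 478, 0]) cube([77, 33, 929]);
translate([233, 478, 0]) cube([279, 33, 77]);
translate([233, 478, 852]) cube([279, 33, 77]);


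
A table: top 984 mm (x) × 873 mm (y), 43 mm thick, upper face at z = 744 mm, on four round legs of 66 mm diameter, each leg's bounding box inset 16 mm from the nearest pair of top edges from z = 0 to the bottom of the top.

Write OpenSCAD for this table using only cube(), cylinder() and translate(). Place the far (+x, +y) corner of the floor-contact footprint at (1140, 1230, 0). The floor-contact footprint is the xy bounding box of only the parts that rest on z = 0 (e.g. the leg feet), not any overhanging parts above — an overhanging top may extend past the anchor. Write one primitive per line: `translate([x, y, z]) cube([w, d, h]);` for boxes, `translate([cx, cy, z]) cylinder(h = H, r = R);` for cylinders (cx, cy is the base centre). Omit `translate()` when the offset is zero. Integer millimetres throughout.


translate([172, 373, 701]) cube([984, 873, 43]);
translate([221, 422, 0]) cylinder(h = 701, r = 33);
translate([1107, 422, 0]) cylinder(h = 701, r = 33);
translate([221, 1197, 0]) cylinder(h = 701, r = 33);
translate([1107, 1197, 0]) cylinder(h = 701, r = 33);


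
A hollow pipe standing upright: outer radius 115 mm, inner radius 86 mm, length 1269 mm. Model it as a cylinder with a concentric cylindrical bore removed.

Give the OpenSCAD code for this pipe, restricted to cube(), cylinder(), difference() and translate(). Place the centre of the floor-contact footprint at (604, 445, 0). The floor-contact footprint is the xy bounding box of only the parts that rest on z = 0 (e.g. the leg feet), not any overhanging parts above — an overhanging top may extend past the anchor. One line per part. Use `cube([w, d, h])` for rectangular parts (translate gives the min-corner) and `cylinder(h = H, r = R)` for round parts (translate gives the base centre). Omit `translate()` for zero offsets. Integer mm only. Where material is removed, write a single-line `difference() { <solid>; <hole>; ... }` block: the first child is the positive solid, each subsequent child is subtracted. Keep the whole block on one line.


difference() { translate([604, 445, 0]) cylinder(h = 1269, r = 115); translate([604, 445, 0]) cylinder(h = 1269, r = 86); }


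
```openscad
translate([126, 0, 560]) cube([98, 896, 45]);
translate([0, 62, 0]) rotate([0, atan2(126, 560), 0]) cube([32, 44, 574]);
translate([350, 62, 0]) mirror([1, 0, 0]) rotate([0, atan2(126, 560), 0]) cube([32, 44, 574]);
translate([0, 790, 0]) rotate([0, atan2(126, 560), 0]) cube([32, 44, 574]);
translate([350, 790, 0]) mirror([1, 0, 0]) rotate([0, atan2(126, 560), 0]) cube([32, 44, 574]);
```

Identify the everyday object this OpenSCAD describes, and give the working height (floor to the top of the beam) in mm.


A sawhorse. The overall height is 605 mm.

A beam across two mirrored pairs of raked legs — a sawhorse. The beam's underside is at z = 560 (matching the legs' vertical rise in atan2(126, 560)) and the beam is 45 mm tall, so its top is at 560 + 45 = 605 mm. The raked legs top out at the beam's underside, so that is the highest point.


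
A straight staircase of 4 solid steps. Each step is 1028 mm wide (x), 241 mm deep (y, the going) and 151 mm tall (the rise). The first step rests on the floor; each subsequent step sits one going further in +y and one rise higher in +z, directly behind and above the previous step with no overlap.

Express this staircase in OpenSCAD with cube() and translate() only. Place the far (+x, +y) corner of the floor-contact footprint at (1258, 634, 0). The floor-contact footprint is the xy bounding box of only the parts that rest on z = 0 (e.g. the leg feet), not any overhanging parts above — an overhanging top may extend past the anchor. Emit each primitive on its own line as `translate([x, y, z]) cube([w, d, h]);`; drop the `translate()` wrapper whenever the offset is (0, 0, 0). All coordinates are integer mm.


translate([230, 393, 0]) cube([1028, 241, 151]);
translate([230, 634, 151]) cube([1028, 241, 151]);
translate([230, 875, 302]) cube([1028, 241, 151]);
translate([230, 1116, 453]) cube([1028, 241, 151]);


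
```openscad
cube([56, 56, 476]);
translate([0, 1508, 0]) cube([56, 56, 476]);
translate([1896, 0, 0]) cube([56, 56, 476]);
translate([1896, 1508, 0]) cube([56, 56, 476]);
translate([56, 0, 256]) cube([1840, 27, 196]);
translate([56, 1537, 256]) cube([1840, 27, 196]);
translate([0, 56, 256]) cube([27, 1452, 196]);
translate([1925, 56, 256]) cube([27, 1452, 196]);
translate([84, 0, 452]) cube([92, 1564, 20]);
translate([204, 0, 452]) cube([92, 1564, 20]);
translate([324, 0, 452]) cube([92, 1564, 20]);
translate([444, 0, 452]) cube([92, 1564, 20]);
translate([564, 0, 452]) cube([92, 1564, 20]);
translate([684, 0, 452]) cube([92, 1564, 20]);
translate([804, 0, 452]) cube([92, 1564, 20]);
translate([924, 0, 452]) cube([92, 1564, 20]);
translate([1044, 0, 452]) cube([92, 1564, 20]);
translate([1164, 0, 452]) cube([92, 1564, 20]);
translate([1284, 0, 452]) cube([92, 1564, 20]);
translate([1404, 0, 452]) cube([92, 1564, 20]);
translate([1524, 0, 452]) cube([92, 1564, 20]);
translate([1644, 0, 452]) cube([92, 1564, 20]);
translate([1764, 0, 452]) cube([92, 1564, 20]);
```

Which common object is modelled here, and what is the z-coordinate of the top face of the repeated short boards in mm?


A bed frame. The slat-top height is 472 mm.

Four posts, four rails, and a row of slats — a bed frame. Slats sit on the rails at z = 256 + 196 = 452; with slat thickness 20, the top is 472 mm.


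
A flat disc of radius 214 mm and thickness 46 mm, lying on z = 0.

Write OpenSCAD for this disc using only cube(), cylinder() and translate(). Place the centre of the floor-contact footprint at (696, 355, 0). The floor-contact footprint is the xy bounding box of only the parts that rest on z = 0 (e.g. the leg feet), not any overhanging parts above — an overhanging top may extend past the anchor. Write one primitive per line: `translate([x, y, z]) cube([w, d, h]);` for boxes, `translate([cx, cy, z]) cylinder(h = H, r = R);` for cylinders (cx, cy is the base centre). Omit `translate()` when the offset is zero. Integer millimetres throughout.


translate([696, 355, 0]) cylinder(h = 46, r = 214);


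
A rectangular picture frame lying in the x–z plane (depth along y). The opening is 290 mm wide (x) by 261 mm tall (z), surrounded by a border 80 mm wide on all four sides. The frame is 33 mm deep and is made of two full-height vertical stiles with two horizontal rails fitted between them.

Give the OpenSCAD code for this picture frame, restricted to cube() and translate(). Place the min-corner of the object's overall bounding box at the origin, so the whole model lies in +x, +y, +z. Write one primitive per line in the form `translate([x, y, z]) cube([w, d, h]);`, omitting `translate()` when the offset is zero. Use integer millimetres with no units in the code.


cube([80, 33, 421]);
translate([370, 0, 0]) cube([80, 33, 421]);
translate([80, 0, 0]) cube([290, 33, 80]);
translate([80, 0, 341]) cube([290, 33, 80]);


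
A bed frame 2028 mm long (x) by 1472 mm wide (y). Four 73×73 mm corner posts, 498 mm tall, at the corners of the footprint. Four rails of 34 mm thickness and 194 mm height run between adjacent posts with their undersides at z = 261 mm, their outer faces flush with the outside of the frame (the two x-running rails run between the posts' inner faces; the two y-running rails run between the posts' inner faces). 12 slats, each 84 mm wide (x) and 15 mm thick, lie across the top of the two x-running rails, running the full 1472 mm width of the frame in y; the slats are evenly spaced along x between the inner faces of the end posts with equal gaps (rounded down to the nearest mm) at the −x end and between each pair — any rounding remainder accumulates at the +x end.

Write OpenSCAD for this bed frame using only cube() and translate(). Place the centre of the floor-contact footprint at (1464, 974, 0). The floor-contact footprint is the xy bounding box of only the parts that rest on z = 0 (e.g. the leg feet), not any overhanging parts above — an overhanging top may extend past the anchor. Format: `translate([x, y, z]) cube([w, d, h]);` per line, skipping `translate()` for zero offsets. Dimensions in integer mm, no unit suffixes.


translate([450, 238, 0]) cube([73, 73, 498]);
translate([450, 1637, 0]) cube([73, 73, 498]);
translate([2405, 238, 0]) cube([73, 73, 498]);
translate([2405, 1637, 0]) cube([73, 73, 498]);
translate([523, 238, 261]) cube([1882, 34, 194]);
translate([523, 1676, 261]) cube([1882, 34, 194]);
translate([450, 311, 261]) cube([34, 1326, 194]);
translate([2444, 311, 261]) cube([34, 1326, 194]);
translate([590, 238, 455]) cube([84, 1472, 15]);
translate([741, 238, 455]) cube([84, 1472, 15]);
translate([892, 238, 455]) cube([84, 1472, 15]);
translate([1043, 238, 455]) cube([84, 1472, 15]);
translate([1194, 238, 455]) cube([84, 1472, 15]);
translate([1345, 238, 455]) cube([84, 1472, 15]);
translate([1496, 238, 455]) cube([84, 1472, 15]);
translate([1647, 238, 455]) cube([84, 1472, 15]);
translate([1798, 238, 455]) cube([84, 1472, 15]);
translate([1949, 238, 455]) cube([84, 1472, 15]);
translate([2100, 238, 455]) cube([84, 1472, 15]);
translate([2251, 238, 455]) cube([84, 1472, 15]);


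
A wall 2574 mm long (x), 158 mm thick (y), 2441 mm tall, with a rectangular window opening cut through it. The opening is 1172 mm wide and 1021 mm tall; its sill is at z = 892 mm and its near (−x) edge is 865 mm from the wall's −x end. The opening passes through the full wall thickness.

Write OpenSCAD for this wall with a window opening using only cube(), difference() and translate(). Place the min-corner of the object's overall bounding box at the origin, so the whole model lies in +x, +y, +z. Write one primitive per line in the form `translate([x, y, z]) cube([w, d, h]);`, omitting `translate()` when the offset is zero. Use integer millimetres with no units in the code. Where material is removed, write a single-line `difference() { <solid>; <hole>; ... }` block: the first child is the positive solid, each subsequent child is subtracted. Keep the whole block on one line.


difference() { cube([2574, 158, 2441]); translate([865, 0, 892]) cube([1172, 158, 1021]); }


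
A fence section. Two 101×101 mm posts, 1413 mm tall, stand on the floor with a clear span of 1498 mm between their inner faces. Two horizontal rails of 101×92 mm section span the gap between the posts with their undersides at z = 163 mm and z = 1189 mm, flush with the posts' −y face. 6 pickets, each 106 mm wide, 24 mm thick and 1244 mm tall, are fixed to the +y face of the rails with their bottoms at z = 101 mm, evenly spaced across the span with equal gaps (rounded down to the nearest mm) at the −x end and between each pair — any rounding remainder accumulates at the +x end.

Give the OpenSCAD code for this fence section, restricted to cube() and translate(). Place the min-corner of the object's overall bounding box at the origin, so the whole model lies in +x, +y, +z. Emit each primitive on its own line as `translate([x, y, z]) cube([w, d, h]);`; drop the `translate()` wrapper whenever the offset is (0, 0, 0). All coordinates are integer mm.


cube([101, 101, 1413]);
translate([1599, 0, 0]) cube([101, 101, 1413]);
translate([101, 0, 163]) cube([1498, 101, 92]);
translate([101, 0, 1189]) cube([1498, 101, 92]);
translate([224, 101, 101]) cube([106, 24, 1244]);
translate([453, 101, 101]) cube([106, 24, 1244]);
translate([682, 101, 101]) cube([106, 24, 1244]);
translate([911, 101, 101]) cube([106, 24, 1244]);
translate([1140, 101, 101]) cube([106, 24, 1244]);
translate([1369, 101, 101]) cube([106, 24, 1244]);


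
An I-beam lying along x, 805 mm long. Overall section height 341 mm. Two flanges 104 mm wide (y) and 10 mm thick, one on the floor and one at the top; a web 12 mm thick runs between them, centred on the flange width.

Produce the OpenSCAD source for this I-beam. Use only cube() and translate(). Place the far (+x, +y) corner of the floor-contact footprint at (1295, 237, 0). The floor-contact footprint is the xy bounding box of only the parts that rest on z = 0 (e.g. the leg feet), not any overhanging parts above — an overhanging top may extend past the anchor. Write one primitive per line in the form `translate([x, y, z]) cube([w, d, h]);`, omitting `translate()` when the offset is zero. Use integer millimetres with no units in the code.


translate([490, 133, 0]) cube([805, 104, 10]);
translate([490, 179, 10]) cube([805, 12, 321]);
translate([490, 133, 331]) cube([805, 104, 10]);


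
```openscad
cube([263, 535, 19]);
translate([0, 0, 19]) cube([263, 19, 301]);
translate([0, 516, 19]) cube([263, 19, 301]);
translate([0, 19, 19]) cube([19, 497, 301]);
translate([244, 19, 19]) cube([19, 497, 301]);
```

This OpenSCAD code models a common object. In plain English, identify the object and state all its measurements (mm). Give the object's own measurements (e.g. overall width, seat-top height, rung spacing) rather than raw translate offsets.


An open-topped rectangular box: outside dimensions 263×535×320 mm, with a uniform wall and base thickness of 19 mm. The base is a full 263×535 slab on the floor; four walls sit on top of the base. The front and back walls (the −y and +y sides) span the full width; the two side walls fit between them.


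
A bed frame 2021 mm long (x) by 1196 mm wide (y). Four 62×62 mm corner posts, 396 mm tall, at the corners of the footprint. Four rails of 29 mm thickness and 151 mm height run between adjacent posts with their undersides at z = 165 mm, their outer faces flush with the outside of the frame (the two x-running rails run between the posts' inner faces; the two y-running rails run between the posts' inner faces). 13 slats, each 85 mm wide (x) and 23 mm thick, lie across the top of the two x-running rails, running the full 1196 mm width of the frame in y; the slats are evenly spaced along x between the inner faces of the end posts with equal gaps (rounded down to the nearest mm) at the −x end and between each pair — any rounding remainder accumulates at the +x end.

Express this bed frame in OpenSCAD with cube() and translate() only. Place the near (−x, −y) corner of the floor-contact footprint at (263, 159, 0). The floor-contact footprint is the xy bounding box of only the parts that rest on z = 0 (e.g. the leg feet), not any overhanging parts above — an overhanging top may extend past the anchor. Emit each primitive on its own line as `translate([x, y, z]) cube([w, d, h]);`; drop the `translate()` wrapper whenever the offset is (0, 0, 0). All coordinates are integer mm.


translate([263, 159, 0]) cube([62, 62, 396]);
translate([263, 1293, 0]) cube([62, 62, 396]);
translate([2222, 159, 0]) cube([62, 62, 396]);
translate([2222, 1293, 0]) cube([62, 62, 396]);
translate([325, 159, 165]) cube([1897, 29, 151]);
translate([325, 1326, 165]) cube([1897, 29, 151]);
translate([263, 221, 165]) cube([29, 1072, 151]);
translate([2255, 221, 165]) cube([29, 1072, 151]);
translate([381, 159, 316]) cube([85, 1196, 23]);
translate([522, 159, 316]) cube([85, 1196, 23]);
translate([663, 159, 316]) cube([85, 1196, 23]);
translate([804, 159, 316]) cube([85, 1196, 23]);
translate([945, 159, 316]) cube([85, 1196, 23]);
translate([1086, 159, 316]) cube([85, 1196, 23]);
translate([1227, 159, 316]) cube([85, 1196, 23]);
translate([1368, 159, 316]) cube([85, 1196, 23]);
translate([1509, 159, 316]) cube([85, 1196, 23]);
translate([1650, 159, 316]) cube([85, 1196, 23]);
translate([1791, 159, 316]) cube([85, 1196, 23]);
translate([1932, 159, 316]) cube([85, 1196, 23]);
translate([2073, 159, 316]) cube([85, 1196, 23]);


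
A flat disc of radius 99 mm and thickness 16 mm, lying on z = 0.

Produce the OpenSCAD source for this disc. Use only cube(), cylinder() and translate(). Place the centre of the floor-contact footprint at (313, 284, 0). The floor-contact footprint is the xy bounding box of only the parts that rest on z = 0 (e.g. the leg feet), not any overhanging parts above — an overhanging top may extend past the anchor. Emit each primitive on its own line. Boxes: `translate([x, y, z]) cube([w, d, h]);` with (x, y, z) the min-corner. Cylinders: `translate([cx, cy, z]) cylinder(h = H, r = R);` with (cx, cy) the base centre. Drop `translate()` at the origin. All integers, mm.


translate([313, 284, 0]) cylinder(h = 16, r = 99);


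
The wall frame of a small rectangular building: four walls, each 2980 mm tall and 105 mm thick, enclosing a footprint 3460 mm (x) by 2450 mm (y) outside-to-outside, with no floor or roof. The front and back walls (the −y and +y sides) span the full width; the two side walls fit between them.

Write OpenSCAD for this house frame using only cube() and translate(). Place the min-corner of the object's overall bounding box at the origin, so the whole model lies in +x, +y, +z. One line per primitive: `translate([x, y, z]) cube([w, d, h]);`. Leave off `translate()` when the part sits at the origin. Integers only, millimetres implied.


cube([3460, 105, 2980]);
translate([0, 2345, 0]) cube([3460, 105, 2980]);
translate([0, 105, 0]) cube([105, 2240, 2980]);
translate([3355, 105, 0]) cube([105, 2240, 2980]);


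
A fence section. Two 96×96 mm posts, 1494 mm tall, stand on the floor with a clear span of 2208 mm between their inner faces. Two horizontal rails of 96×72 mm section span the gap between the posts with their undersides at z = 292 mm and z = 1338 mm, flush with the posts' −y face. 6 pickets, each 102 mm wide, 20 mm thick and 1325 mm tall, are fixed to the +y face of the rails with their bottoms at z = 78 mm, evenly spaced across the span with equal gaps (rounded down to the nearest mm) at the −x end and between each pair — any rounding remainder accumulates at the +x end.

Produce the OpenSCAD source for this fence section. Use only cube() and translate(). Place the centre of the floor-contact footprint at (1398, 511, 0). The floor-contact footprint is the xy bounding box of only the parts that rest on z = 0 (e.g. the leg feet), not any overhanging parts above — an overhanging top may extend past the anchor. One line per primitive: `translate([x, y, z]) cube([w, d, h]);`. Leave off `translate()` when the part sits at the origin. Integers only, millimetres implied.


translate([198, 463, 0]) cube([96, 96, 1494]);
translate([2502, 463, 0]) cube([96, 96, 1494]);
translate([294, 463, 292]) cube([2208, 96, 72]);
translate([294, 463, 1338]) cube([2208, 96, 72]);
translate([522, 559, 78]) cube([102, 20, 1325]);
translate([852, 559, 78]) cube([102, 20, 1325]);
translate([1182, 559, 78]) cube([102, 20, 1325]);
translate([1512, 559, 78]) cube([102, 20, 1325]);
translate([1842, 559, 78]) cube([102, 20, 1325]);
translate([2172, 559, 78]) cube([102, 20, 1325]);


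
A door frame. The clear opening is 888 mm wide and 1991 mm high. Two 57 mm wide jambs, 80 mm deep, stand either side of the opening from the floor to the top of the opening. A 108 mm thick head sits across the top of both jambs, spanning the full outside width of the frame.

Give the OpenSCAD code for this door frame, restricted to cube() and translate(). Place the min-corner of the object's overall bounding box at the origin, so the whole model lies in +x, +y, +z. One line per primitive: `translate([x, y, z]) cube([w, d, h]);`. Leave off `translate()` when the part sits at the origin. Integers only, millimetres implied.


cube([57, 80, 1991]);
translate([945, 0, 0]) cube([57, 80, 1991]);
translate([0, 0, 1991]) cube([1002, 80, 108]);


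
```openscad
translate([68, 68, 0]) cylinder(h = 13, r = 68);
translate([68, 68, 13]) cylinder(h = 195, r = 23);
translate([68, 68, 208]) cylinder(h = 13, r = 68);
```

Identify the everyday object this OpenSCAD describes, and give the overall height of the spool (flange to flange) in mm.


A spool. The overall height is 221 mm.

Three coaxial cylinders, large–small–large — a spool. Two 13 mm flanges and a 195 mm core give 13 + 195 + 13 = 221 mm.


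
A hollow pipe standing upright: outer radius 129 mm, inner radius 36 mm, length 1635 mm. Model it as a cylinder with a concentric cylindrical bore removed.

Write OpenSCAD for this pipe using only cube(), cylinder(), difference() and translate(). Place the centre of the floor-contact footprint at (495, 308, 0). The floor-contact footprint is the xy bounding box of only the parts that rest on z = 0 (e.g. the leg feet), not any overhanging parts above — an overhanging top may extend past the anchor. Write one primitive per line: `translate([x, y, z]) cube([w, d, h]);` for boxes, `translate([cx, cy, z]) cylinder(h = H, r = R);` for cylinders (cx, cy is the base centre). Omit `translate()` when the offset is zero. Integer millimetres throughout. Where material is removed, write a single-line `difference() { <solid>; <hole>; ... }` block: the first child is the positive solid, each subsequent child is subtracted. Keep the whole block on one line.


difference() { translate([495, 308, 0]) cylinder(h = 1635, r = 129); translate([495, 308, 0]) cylinder(h = 1635, r = 36); }


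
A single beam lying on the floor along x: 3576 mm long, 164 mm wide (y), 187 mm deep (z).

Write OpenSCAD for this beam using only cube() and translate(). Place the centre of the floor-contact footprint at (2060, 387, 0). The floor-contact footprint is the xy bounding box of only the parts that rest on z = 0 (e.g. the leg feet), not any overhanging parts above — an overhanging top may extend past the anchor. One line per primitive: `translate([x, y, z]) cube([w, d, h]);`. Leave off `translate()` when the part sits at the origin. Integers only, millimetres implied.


translate([272, 305, 0]) cube([3576, 164, 187]);


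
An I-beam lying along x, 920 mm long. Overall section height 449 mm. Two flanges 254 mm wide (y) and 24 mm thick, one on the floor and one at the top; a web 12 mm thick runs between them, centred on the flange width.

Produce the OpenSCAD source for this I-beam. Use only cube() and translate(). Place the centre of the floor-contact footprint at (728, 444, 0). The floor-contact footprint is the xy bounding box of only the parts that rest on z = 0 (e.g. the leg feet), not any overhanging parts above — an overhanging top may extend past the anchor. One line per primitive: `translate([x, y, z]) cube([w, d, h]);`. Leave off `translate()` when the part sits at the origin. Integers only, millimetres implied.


translate([268, 317, 0]) cube([920, 254, 24]);
translate([268, 438, 24]) cube([920, 12, 401]);
translate([268, 317, 425]) cube([920, 254, 24]);


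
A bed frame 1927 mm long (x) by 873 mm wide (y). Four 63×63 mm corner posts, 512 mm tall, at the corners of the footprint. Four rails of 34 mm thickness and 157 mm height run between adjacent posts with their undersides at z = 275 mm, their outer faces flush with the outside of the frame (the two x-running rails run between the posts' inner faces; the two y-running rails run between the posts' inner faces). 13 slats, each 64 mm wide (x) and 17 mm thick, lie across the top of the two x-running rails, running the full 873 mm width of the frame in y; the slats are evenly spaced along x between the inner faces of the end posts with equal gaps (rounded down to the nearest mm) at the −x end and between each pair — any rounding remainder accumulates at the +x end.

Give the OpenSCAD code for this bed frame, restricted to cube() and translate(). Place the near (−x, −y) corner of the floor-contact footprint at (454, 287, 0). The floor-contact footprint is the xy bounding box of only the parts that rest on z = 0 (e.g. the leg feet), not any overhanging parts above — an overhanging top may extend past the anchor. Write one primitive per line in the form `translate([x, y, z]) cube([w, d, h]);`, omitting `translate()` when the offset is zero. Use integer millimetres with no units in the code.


translate([454, 287, 0]) cube([63, 63, 512]);
translate([454, 1097, 0]) cube([63, 63, 512]);
translate([2318, 287, 0]) cube([63, 63, 512]);
translate([2318, 1097, 0]) cube([63, 63, 512]);
translate([517, 287, 275]) cube([1801, 34, 157]);
translate([517, 1126, 275]) cube([1801, 34, 157]);
translate([454, 350, 275]) cube([34, 747, 157]);
translate([2347, 350, 275]) cube([34, 747, 157]);
translate([586, 287, 432]) cube([64, 873, 17]);
translate([719, 287, 432]) cube([64, 873, 17]);
translate([852, 287, 432]) cube([64, 873, 17]);
translate([985, 287, 432]) cube([64, 873, 17]);
translate([1118, 287, 432]) cube([64, 873, 17]);
translate([1251, 287, 432]) cube([64, 873, 17]);
translate([1384, 287, 432]) cube([64, 873, 17]);
translate([1517, 287, 432]) cube([64, 873, 17]);
translate([1650, 287, 432]) cube([64, 873, 17]);
translate([1783, 287, 432]) cube([64, 873, 17]);
translate([1916, 287, 432]) cube([64, 873, 17]);
translate([2049, 287, 432]) cube([64, 873, 17]);
translate([2182, 287, 432]) cube([64, 873, 17]);


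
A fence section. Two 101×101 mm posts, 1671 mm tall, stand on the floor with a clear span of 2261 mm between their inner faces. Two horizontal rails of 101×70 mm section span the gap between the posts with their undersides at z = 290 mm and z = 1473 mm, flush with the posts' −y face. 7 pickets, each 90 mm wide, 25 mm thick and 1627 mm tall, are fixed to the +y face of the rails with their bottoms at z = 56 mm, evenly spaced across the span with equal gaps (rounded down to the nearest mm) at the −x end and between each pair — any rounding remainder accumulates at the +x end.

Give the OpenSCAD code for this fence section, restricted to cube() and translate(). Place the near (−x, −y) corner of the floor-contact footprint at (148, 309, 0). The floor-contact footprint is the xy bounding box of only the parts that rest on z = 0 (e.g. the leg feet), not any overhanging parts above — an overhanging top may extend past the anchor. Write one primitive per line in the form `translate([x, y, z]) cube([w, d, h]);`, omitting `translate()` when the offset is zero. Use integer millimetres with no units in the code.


translate([148, 309, 0]) cube([101, 101, 1671]);
translate([2510, 309, 0]) cube([101, 101, 1671]);
translate([249, 309, 290]) cube([2261, 101, 70]);
translate([249, 309, 1473]) cube([2261, 101, 70]);
translate([452, 410, 56]) cube([90, 25, 1627]);
translate([745, 410, 56]) cube([90, 25, 1627]);
translate([1038, 410, 56]) cube([90, 25, 1627]);
translate([1331, 410, 56]) cube([90, 25, 1627]);
translate([1624, 410, 56]) cube([90, 25, 1627]);
translate([1917, 410, 56]) cube([90, 25, 1627]);
translate([2210, 410, 56]) cube([90, 25, 1627]);


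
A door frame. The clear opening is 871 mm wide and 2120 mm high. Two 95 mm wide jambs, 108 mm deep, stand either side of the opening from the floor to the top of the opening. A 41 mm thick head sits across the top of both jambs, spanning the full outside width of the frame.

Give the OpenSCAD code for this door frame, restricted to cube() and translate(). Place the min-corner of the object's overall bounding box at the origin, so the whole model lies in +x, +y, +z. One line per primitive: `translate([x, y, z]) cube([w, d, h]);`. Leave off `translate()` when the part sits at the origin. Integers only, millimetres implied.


cube([95, 108, 2120]);
translate([966, 0, 0]) cube([95, 108, 2120]);
translate([0, 0, 2120]) cube([1061, 108, 41]);


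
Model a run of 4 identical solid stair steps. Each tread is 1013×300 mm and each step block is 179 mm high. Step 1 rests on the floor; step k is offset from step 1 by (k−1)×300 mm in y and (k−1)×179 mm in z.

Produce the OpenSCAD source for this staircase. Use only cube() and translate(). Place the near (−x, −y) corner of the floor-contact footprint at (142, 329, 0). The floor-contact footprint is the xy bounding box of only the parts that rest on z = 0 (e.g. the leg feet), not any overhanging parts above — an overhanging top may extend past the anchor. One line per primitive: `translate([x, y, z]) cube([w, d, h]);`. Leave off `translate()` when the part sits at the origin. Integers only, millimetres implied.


translate([142, 329, 0]) cube([1013, 300, 179]);
translate([142, 629, 179]) cube([1013, 300, 179]);
translate([142, 929, 358]) cube([1013, 300, 179]);
translate([142, 1229, 537]) cube([1013, 300, 179]);


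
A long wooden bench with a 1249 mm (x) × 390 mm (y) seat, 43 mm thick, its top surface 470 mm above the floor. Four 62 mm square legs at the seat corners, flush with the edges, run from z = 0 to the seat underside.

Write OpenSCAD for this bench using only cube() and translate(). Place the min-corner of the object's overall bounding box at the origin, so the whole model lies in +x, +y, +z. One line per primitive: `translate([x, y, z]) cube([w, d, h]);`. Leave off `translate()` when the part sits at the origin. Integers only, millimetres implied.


translate([0, 0, 427]) cube([1249, 390, 43]);
cube([62, 62, 427]);
translate([0, 328, 0]) cube([62, 62, 427]);
translate([1187, 0, 0]) cube([62, 62, 427]);
translate([1187, 328, 0]) cube([62, 62, 427]);


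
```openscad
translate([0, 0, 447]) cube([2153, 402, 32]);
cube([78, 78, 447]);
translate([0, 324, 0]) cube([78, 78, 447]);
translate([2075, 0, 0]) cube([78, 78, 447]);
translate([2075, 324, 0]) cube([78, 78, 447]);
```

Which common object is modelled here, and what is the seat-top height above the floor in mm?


A bench. The seat-top height is 479 mm.

A long slab on four corner posts — a bench. The slab sits at z = 447 with thickness 32, so the top is 447 + 32 = 479 mm.


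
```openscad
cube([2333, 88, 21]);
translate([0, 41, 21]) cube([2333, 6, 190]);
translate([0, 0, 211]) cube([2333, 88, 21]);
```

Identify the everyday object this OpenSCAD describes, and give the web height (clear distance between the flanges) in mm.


An I-beam. The web height is 190 mm.

Two wide flanges with a thin centred web — an I-beam. Overall 232 mm minus two 21 mm flanges gives a web of 232 − 2·21 = 190 mm.


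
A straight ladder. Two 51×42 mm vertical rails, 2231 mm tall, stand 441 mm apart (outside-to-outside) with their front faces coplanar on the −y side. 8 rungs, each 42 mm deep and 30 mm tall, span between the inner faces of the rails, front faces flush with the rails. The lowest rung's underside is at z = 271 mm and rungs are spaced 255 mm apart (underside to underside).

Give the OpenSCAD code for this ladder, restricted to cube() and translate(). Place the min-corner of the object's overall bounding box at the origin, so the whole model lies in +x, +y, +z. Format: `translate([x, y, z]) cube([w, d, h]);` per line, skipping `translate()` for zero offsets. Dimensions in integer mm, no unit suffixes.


// rung span = 441 - 2*51 = 339
// rung[k] z = 271 + k*255
cube([51, 42, 2231]);
translate([390, 0, 0]) cube([51, 42, 2231]);
translate([51, 0, 271]) cube([339, 42, 30]);
translate([51, 0, 526]) cube([339, 42, 30]);
translate([51, 0, 781]) cube([339, 42, 30]);
translate([51, 0, 1036]) cube([339, 42, 30]);
translate([51, 0, 1291]) cube([339, 42, 30]);
translate([51, 0, 1546]) cube([339, 42, 30]);
translate([51, 0, 1801]) cube([339, 42, 30]);
translate([51, 0, 2056]) cube([339, 42, 30]);


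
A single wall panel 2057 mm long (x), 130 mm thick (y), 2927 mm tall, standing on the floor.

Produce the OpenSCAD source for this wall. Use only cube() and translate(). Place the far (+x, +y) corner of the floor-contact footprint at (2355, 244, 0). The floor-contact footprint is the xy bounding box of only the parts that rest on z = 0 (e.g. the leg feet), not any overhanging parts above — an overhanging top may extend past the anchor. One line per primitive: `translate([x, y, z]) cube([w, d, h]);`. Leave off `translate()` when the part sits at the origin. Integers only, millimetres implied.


translate([298, 114, 0]) cube([2057, 130, 2927]);


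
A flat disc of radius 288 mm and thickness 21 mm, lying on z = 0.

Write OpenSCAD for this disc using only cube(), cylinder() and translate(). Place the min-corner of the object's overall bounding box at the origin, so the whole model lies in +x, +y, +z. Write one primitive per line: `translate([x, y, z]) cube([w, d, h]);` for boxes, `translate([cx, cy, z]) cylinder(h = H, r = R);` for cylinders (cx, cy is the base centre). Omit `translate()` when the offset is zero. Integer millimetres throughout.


translate([288, 288, 0]) cylinder(h = 21, r = 288);


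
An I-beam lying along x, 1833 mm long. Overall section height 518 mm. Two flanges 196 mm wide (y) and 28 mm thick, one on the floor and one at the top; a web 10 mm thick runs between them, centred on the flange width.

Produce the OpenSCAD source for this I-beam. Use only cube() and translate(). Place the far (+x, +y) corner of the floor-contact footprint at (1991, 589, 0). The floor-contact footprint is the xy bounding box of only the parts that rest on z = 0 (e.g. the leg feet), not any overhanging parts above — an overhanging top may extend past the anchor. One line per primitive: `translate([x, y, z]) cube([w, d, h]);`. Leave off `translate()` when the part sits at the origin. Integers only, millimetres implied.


translate([158, 393, 0]) cube([1833, 196, 28]);
translate([158, 486, 28]) cube([1833, 10, 462]);
translate([158, 393, 490]) cube([1833, 196, 28]);


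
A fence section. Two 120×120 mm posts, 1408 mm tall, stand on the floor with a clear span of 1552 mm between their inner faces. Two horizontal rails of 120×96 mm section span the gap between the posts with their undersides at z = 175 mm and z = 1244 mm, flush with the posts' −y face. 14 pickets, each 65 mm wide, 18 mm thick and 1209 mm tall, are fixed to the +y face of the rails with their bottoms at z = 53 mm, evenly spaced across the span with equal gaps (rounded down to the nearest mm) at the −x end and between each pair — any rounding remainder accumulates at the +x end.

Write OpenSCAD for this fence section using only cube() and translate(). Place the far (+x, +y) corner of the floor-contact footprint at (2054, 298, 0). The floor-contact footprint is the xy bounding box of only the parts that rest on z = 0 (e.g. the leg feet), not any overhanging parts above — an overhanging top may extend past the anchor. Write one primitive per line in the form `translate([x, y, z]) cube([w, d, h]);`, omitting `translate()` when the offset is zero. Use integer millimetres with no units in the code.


translate([262, 178, 0]) cube([120, 120, 1408]);
translate([1934, 178, 0]) cube([120, 120, 1408]);
translate([382, 178, 175]) cube([1552, 120, 96]);
translate([382, 178, 1244]) cube([1552, 120, 96]);
translate([424, 298, 53]) cube([65, 18, 1209]);
translate([531, 298, 53]) cube([65, 18, 1209]);
translate([638, 298, 53]) cube([65, 18, 1209]);
translate([745, 298, 53]) cube([65, 18, 1209]);
translate([852, 298, 53]) cube([65, 18, 1209]);
translate([959, 298, 53]) cube([65, 18, 1209]);
translate([1066, 298, 53]) cube([65, 18, 1209]);
translate([1173, 298, 53]) cube([65, 18, 1209]);
translate([1280, 298, 53]) cube([65, 18, 1209]);
translate([1387, 298, 53]) cube([65, 18, 1209]);
translate([1494, 298, 53]) cube([65, 18, 1209]);
translate([1601, 298, 53]) cube([65, 18, 1209]);
translate([1708, 298, 53]) cube([65, 18, 1209]);
translate([1815, 298, 53]) cube([65, 18, 1209]);


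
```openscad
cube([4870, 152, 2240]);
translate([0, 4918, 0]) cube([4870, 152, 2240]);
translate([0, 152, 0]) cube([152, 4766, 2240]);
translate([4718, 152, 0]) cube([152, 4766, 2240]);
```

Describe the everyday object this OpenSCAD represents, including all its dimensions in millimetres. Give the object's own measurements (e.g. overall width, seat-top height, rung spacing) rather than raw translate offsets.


The wall frame of a small rectangular building: four walls, each 2240 mm tall and 152 mm thick, enclosing a footprint 4870 mm (x) by 5070 mm (y) outside-to-outside, with no floor or roof. The front and back walls (the −y and +y sides) span the full width; the two side walls fit between them.


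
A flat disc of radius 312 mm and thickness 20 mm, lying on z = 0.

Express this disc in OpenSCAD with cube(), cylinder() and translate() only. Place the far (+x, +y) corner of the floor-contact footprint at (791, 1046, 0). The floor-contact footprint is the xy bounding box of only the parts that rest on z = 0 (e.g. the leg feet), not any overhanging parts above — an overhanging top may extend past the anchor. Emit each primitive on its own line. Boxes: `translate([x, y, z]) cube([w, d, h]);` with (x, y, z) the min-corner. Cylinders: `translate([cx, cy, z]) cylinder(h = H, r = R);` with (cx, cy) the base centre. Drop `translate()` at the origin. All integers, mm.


translate([479, 734, 0]) cylinder(h = 20, r = 312);


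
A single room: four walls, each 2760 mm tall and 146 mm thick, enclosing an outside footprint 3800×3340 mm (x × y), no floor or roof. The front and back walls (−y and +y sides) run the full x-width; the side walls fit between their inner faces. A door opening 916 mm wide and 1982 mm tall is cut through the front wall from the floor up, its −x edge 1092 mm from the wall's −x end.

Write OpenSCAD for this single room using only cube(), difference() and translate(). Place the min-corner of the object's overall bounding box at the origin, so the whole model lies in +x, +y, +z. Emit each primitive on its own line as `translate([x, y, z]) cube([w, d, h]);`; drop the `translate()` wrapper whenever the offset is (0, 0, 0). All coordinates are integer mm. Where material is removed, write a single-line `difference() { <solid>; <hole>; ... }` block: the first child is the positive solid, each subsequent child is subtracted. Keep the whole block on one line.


difference() { cube([3800, 146, 2760]); translate([1092, 0, 0]) cube([916, 146, 1982]); }
translate([0, 3194, 0]) cube([3800, 146, 2760]);
translate([0, 146, 0]) cube([146, 3048, 2760]);
translate([3654, 146, 0]) cube([146, 3048, 2760]);


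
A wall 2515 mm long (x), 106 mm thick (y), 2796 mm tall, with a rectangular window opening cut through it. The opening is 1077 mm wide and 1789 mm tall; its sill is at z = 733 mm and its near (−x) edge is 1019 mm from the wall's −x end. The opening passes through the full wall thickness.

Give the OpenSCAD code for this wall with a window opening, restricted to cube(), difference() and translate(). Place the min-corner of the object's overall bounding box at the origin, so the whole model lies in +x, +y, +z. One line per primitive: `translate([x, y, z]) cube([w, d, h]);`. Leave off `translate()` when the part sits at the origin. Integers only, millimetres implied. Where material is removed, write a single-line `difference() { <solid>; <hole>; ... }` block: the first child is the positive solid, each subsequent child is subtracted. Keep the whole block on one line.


difference() { cube([2515, 106, 2796]); translate([1019, 0, 733]) cube([1077, 106, 1789]); }
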